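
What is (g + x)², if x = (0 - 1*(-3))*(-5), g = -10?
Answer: 625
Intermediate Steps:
x = -15 (x = (0 + 3)*(-5) = 3*(-5) = -15)
(g + x)² = (-10 - 15)² = (-25)² = 625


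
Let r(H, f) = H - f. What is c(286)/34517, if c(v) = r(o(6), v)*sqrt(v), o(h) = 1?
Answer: -285*sqrt(286)/34517 ≈ -0.13964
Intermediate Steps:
c(v) = sqrt(v)*(1 - v) (c(v) = (1 - v)*sqrt(v) = sqrt(v)*(1 - v))
c(286)/34517 = (sqrt(286)*(1 - 1*286))/34517 = (sqrt(286)*(1 - 286))*(1/34517) = (sqrt(286)*(-285))*(1/34517) = -285*sqrt(286)*(1/34517) = -285*sqrt(286)/34517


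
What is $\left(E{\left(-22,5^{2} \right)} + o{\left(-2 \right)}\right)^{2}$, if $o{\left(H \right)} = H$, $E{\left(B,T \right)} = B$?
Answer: $576$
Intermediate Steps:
$\left(E{\left(-22,5^{2} \right)} + o{\left(-2 \right)}\right)^{2} = \left(-22 - 2\right)^{2} = \left(-24\right)^{2} = 576$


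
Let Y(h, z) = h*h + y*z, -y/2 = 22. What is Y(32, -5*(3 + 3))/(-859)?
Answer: -2344/859 ≈ -2.7288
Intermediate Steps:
y = -44 (y = -2*22 = -44)
Y(h, z) = h² - 44*z (Y(h, z) = h*h - 44*z = h² - 44*z)
Y(32, -5*(3 + 3))/(-859) = (32² - (-220)*(3 + 3))/(-859) = (1024 - (-220)*6)*(-1/859) = (1024 - 44*(-30))*(-1/859) = (1024 + 1320)*(-1/859) = 2344*(-1/859) = -2344/859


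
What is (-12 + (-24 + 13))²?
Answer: 529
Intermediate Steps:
(-12 + (-24 + 13))² = (-12 - 11)² = (-23)² = 529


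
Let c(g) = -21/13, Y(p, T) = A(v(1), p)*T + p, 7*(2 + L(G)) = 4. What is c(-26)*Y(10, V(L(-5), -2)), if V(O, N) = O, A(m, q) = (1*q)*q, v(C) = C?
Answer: 2790/13 ≈ 214.62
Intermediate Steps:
L(G) = -10/7 (L(G) = -2 + (⅐)*4 = -2 + 4/7 = -10/7)
A(m, q) = q² (A(m, q) = q*q = q²)
Y(p, T) = p + T*p² (Y(p, T) = p²*T + p = T*p² + p = p + T*p²)
c(g) = -21/13 (c(g) = -21*1/13 = -21/13)
c(-26)*Y(10, V(L(-5), -2)) = -210*(1 - 10/7*10)/13 = -210*(1 - 100/7)/13 = -210*(-93)/(13*7) = -21/13*(-930/7) = 2790/13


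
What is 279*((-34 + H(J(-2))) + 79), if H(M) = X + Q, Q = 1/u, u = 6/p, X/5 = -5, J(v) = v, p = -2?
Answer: 5487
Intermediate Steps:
X = -25 (X = 5*(-5) = -25)
u = -3 (u = 6/(-2) = 6*(-½) = -3)
Q = -⅓ (Q = 1/(-3) = -⅓ ≈ -0.33333)
H(M) = -76/3 (H(M) = -25 - ⅓ = -76/3)
279*((-34 + H(J(-2))) + 79) = 279*((-34 - 76/3) + 79) = 279*(-178/3 + 79) = 279*(59/3) = 5487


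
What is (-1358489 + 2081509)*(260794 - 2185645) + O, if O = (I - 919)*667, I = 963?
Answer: -1391705740672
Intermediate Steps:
O = 29348 (O = (963 - 919)*667 = 44*667 = 29348)
(-1358489 + 2081509)*(260794 - 2185645) + O = (-1358489 + 2081509)*(260794 - 2185645) + 29348 = 723020*(-1924851) + 29348 = -1391705770020 + 29348 = -1391705740672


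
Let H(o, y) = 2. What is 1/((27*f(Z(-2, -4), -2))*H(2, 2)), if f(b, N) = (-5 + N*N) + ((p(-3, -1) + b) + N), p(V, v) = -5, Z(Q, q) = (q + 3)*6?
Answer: -1/756 ≈ -0.0013228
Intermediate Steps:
Z(Q, q) = 18 + 6*q (Z(Q, q) = (3 + q)*6 = 18 + 6*q)
f(b, N) = -10 + N + b + N² (f(b, N) = (-5 + N*N) + ((-5 + b) + N) = (-5 + N²) + (-5 + N + b) = -10 + N + b + N²)
1/((27*f(Z(-2, -4), -2))*H(2, 2)) = 1/((27*(-10 - 2 + (18 + 6*(-4)) + (-2)²))*2) = 1/((27*(-10 - 2 + (18 - 24) + 4))*2) = 1/((27*(-10 - 2 - 6 + 4))*2) = 1/((27*(-14))*2) = 1/(-378*2) = 1/(-756) = -1/756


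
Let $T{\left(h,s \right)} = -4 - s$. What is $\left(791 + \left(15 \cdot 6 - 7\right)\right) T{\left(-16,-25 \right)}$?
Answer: $18354$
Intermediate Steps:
$\left(791 + \left(15 \cdot 6 - 7\right)\right) T{\left(-16,-25 \right)} = \left(791 + \left(15 \cdot 6 - 7\right)\right) \left(-4 - -25\right) = \left(791 + \left(90 - 7\right)\right) \left(-4 + 25\right) = \left(791 + 83\right) 21 = 874 \cdot 21 = 18354$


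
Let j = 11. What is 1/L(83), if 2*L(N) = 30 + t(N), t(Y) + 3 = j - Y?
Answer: -2/45 ≈ -0.044444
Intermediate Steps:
t(Y) = 8 - Y (t(Y) = -3 + (11 - Y) = 8 - Y)
L(N) = 19 - N/2 (L(N) = (30 + (8 - N))/2 = (38 - N)/2 = 19 - N/2)
1/L(83) = 1/(19 - ½*83) = 1/(19 - 83/2) = 1/(-45/2) = -2/45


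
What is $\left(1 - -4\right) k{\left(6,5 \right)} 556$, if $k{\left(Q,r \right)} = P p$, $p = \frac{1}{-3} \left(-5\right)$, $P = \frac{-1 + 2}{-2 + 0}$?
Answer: $- \frac{6950}{3} \approx -2316.7$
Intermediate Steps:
$P = - \frac{1}{2}$ ($P = 1 \frac{1}{-2} = 1 \left(- \frac{1}{2}\right) = - \frac{1}{2} \approx -0.5$)
$p = \frac{5}{3}$ ($p = \left(- \frac{1}{3}\right) \left(-5\right) = \frac{5}{3} \approx 1.6667$)
$k{\left(Q,r \right)} = - \frac{5}{6}$ ($k{\left(Q,r \right)} = \left(- \frac{1}{2}\right) \frac{5}{3} = - \frac{5}{6}$)
$\left(1 - -4\right) k{\left(6,5 \right)} 556 = \left(1 - -4\right) \left(- \frac{5}{6}\right) 556 = \left(1 + 4\right) \left(- \frac{5}{6}\right) 556 = 5 \left(- \frac{5}{6}\right) 556 = \left(- \frac{25}{6}\right) 556 = - \frac{6950}{3}$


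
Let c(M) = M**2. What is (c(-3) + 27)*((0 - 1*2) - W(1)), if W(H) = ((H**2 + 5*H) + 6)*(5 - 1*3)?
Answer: -936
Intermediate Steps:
W(H) = 12 + 2*H**2 + 10*H (W(H) = (6 + H**2 + 5*H)*(5 - 3) = (6 + H**2 + 5*H)*2 = 12 + 2*H**2 + 10*H)
(c(-3) + 27)*((0 - 1*2) - W(1)) = ((-3)**2 + 27)*((0 - 1*2) - (12 + 2*1**2 + 10*1)) = (9 + 27)*((0 - 2) - (12 + 2*1 + 10)) = 36*(-2 - (12 + 2 + 10)) = 36*(-2 - 1*24) = 36*(-2 - 24) = 36*(-26) = -936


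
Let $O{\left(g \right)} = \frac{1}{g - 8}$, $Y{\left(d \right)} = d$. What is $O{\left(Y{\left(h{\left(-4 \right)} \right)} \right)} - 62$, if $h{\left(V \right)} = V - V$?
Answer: $- \frac{497}{8} \approx -62.125$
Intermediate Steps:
$h{\left(V \right)} = 0$
$O{\left(g \right)} = \frac{1}{-8 + g}$
$O{\left(Y{\left(h{\left(-4 \right)} \right)} \right)} - 62 = \frac{1}{-8 + 0} - 62 = \frac{1}{-8} - 62 = - \frac{1}{8} - 62 = - \frac{497}{8}$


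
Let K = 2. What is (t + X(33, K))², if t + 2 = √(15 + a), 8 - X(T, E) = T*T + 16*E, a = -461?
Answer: (1115 - I*√446)² ≈ 1.2428e+6 - 47095.0*I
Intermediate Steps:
X(T, E) = 8 - T² - 16*E (X(T, E) = 8 - (T*T + 16*E) = 8 - (T² + 16*E) = 8 + (-T² - 16*E) = 8 - T² - 16*E)
t = -2 + I*√446 (t = -2 + √(15 - 461) = -2 + √(-446) = -2 + I*√446 ≈ -2.0 + 21.119*I)
(t + X(33, K))² = ((-2 + I*√446) + (8 - 1*33² - 16*2))² = ((-2 + I*√446) + (8 - 1*1089 - 32))² = ((-2 + I*√446) + (8 - 1089 - 32))² = ((-2 + I*√446) - 1113)² = (-1115 + I*√446)²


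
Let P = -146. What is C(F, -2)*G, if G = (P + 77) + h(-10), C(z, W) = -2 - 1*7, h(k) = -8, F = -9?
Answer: 693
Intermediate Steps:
C(z, W) = -9 (C(z, W) = -2 - 7 = -9)
G = -77 (G = (-146 + 77) - 8 = -69 - 8 = -77)
C(F, -2)*G = -9*(-77) = 693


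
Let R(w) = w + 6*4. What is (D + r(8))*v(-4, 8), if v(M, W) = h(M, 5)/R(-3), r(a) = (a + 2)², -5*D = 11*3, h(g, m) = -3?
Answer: -467/35 ≈ -13.343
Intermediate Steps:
D = -33/5 (D = -11*3/5 = -⅕*33 = -33/5 ≈ -6.6000)
r(a) = (2 + a)²
R(w) = 24 + w (R(w) = w + 24 = 24 + w)
v(M, W) = -⅐ (v(M, W) = -3/(24 - 3) = -3/21 = -3*1/21 = -⅐)
(D + r(8))*v(-4, 8) = (-33/5 + (2 + 8)²)*(-⅐) = (-33/5 + 10²)*(-⅐) = (-33/5 + 100)*(-⅐) = (467/5)*(-⅐) = -467/35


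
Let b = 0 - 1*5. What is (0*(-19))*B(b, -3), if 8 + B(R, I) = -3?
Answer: 0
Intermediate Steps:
b = -5 (b = 0 - 5 = -5)
B(R, I) = -11 (B(R, I) = -8 - 3 = -11)
(0*(-19))*B(b, -3) = (0*(-19))*(-11) = 0*(-11) = 0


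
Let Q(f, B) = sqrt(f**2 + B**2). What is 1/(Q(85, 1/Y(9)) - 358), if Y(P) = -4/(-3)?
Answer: -5728/1935015 - 4*sqrt(115609)/1935015 ≈ -0.0036630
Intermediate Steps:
Y(P) = 4/3 (Y(P) = -4*(-1/3) = 4/3)
Q(f, B) = sqrt(B**2 + f**2)
1/(Q(85, 1/Y(9)) - 358) = 1/(sqrt((1/(4/3))**2 + 85**2) - 358) = 1/(sqrt((3/4)**2 + 7225) - 358) = 1/(sqrt(9/16 + 7225) - 358) = 1/(sqrt(115609/16) - 358) = 1/(sqrt(115609)/4 - 358) = 1/(-358 + sqrt(115609)/4)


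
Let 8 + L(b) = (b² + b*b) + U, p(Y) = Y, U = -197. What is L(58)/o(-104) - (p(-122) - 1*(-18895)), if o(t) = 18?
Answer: -331391/18 ≈ -18411.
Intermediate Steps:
L(b) = -205 + 2*b² (L(b) = -8 + ((b² + b*b) - 197) = -8 + ((b² + b²) - 197) = -8 + (2*b² - 197) = -8 + (-197 + 2*b²) = -205 + 2*b²)
L(58)/o(-104) - (p(-122) - 1*(-18895)) = (-205 + 2*58²)/18 - (-122 - 1*(-18895)) = (-205 + 2*3364)*(1/18) - (-122 + 18895) = (-205 + 6728)*(1/18) - 1*18773 = 6523*(1/18) - 18773 = 6523/18 - 18773 = -331391/18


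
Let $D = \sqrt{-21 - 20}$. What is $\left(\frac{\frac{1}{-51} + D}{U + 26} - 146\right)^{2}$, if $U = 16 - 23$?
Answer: $\frac{20015068984}{938961} - \frac{282950 i \sqrt{41}}{18411} \approx 21316.0 - 98.407 i$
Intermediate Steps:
$U = -7$
$D = i \sqrt{41}$ ($D = \sqrt{-41} = i \sqrt{41} \approx 6.4031 i$)
$\left(\frac{\frac{1}{-51} + D}{U + 26} - 146\right)^{2} = \left(\frac{\frac{1}{-51} + i \sqrt{41}}{-7 + 26} - 146\right)^{2} = \left(\frac{- \frac{1}{51} + i \sqrt{41}}{19} - 146\right)^{2} = \left(\left(- \frac{1}{51} + i \sqrt{41}\right) \frac{1}{19} - 146\right)^{2} = \left(\left(- \frac{1}{969} + \frac{i \sqrt{41}}{19}\right) - 146\right)^{2} = \left(- \frac{141475}{969} + \frac{i \sqrt{41}}{19}\right)^{2}$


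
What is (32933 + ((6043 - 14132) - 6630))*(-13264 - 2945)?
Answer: -295230726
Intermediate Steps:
(32933 + ((6043 - 14132) - 6630))*(-13264 - 2945) = (32933 + (-8089 - 6630))*(-16209) = (32933 - 14719)*(-16209) = 18214*(-16209) = -295230726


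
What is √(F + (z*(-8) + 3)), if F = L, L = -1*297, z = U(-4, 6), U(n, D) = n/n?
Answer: I*√302 ≈ 17.378*I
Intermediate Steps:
U(n, D) = 1
z = 1
L = -297
F = -297
√(F + (z*(-8) + 3)) = √(-297 + (1*(-8) + 3)) = √(-297 + (-8 + 3)) = √(-297 - 5) = √(-302) = I*√302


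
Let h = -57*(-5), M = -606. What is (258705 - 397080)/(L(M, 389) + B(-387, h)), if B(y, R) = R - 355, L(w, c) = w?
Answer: 138375/676 ≈ 204.70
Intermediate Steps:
h = 285
B(y, R) = -355 + R
(258705 - 397080)/(L(M, 389) + B(-387, h)) = (258705 - 397080)/(-606 + (-355 + 285)) = -138375/(-606 - 70) = -138375/(-676) = -138375*(-1/676) = 138375/676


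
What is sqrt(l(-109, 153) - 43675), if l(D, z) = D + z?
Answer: I*sqrt(43631) ≈ 208.88*I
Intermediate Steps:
sqrt(l(-109, 153) - 43675) = sqrt((-109 + 153) - 43675) = sqrt(44 - 43675) = sqrt(-43631) = I*sqrt(43631)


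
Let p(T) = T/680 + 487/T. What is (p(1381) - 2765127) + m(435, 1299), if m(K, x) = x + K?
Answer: -2595044860119/939080 ≈ -2.7634e+6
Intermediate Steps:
m(K, x) = K + x
p(T) = 487/T + T/680 (p(T) = T*(1/680) + 487/T = T/680 + 487/T = 487/T + T/680)
(p(1381) - 2765127) + m(435, 1299) = ((487/1381 + (1/680)*1381) - 2765127) + (435 + 1299) = ((487*(1/1381) + 1381/680) - 2765127) + 1734 = ((487/1381 + 1381/680) - 2765127) + 1734 = (2238321/939080 - 2765127) + 1734 = -2596673224839/939080 + 1734 = -2595044860119/939080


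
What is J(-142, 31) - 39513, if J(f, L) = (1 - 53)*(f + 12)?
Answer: -32753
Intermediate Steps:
J(f, L) = -624 - 52*f (J(f, L) = -52*(12 + f) = -624 - 52*f)
J(-142, 31) - 39513 = (-624 - 52*(-142)) - 39513 = (-624 + 7384) - 39513 = 6760 - 39513 = -32753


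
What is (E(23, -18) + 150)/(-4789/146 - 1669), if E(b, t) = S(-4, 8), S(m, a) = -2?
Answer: -21608/248463 ≈ -0.086967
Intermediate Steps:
E(b, t) = -2
(E(23, -18) + 150)/(-4789/146 - 1669) = (-2 + 150)/(-4789/146 - 1669) = 148/(-4789*1/146 - 1669) = 148/(-4789/146 - 1669) = 148/(-248463/146) = 148*(-146/248463) = -21608/248463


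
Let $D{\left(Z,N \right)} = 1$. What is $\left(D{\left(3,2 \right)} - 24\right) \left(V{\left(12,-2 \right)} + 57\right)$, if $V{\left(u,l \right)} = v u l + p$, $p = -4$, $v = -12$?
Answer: $-7843$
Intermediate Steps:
$V{\left(u,l \right)} = -4 - 12 l u$ ($V{\left(u,l \right)} = - 12 u l - 4 = - 12 l u - 4 = -4 - 12 l u$)
$\left(D{\left(3,2 \right)} - 24\right) \left(V{\left(12,-2 \right)} + 57\right) = \left(1 - 24\right) \left(\left(-4 - \left(-24\right) 12\right) + 57\right) = \left(1 - 24\right) \left(\left(-4 + 288\right) + 57\right) = - 23 \left(284 + 57\right) = \left(-23\right) 341 = -7843$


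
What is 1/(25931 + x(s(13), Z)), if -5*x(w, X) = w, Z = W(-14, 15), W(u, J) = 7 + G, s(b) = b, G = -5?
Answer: 5/129642 ≈ 3.8568e-5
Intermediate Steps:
W(u, J) = 2 (W(u, J) = 7 - 5 = 2)
Z = 2
x(w, X) = -w/5
1/(25931 + x(s(13), Z)) = 1/(25931 - ⅕*13) = 1/(25931 - 13/5) = 1/(129642/5) = 5/129642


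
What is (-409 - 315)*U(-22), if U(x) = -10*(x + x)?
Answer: -318560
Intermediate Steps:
U(x) = -20*x
(-409 - 315)*U(-22) = (-409 - 315)*(-20*(-22)) = -724*440 = -318560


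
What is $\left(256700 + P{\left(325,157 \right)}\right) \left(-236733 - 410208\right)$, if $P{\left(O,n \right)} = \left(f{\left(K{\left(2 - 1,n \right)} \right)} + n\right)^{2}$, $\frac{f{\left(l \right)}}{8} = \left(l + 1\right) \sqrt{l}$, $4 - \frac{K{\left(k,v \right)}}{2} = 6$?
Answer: $-180525651345 + 9750694752 i \approx -1.8053 \cdot 10^{11} + 9.7507 \cdot 10^{9} i$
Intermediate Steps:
$K{\left(k,v \right)} = -4$ ($K{\left(k,v \right)} = 8 - 12 = -4$)
$f{\left(l \right)} = 8 \sqrt{l} \left(1 + l\right)$ ($f{\left(l \right)} = 8 \left(l + 1\right) \sqrt{l} = 8 \left(1 + l\right) \sqrt{l} = 8 \sqrt{l} \left(1 + l\right)$)
$P{\left(O,n \right)} = \left(n - 48 i\right)^{2}$ ($P{\left(O,n \right)} = \left(8 \sqrt{-4} \left(1 - 4\right) + n\right)^{2} = \left(8 \cdot 2 i \left(-3\right) + n\right)^{2} = \left(- 48 i + n\right)^{2} = \left(n - 48 i\right)^{2}$)
$\left(256700 + P{\left(325,157 \right)}\right) \left(-236733 - 410208\right) = \left(256700 + \left(157 - 48 i\right)^{2}\right) \left(-236733 - 410208\right) = \left(256700 + \left(157 - 48 i\right)^{2}\right) \left(-646941\right) = -166069754700 - 646941 \left(157 - 48 i\right)^{2}$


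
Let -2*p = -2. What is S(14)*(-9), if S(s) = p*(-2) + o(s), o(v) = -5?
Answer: 63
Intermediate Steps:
p = 1 (p = -1/2*(-2) = 1)
S(s) = -7 (S(s) = 1*(-2) - 5 = -2 - 5 = -7)
S(14)*(-9) = -7*(-9) = 63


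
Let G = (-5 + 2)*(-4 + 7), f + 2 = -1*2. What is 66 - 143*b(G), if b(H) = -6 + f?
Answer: 1496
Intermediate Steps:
f = -4 (f = -2 - 1*2 = -2 - 2 = -4)
G = -9 (G = -3*3 = -9)
b(H) = -10 (b(H) = -6 - 4 = -10)
66 - 143*b(G) = 66 - 143*(-10) = 66 + 1430 = 1496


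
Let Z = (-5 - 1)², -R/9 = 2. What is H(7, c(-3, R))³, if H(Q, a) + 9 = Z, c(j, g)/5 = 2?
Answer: 19683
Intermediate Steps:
R = -18 (R = -9*2 = -18)
c(j, g) = 10 (c(j, g) = 5*2 = 10)
Z = 36 (Z = (-6)² = 36)
H(Q, a) = 27 (H(Q, a) = -9 + 36 = 27)
H(7, c(-3, R))³ = 27³ = 19683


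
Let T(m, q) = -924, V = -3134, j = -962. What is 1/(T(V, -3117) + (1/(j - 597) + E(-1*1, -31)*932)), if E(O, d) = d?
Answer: -1559/46483145 ≈ -3.3539e-5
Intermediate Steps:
1/(T(V, -3117) + (1/(j - 597) + E(-1*1, -31)*932)) = 1/(-924 + (1/(-962 - 597) - 31*932)) = 1/(-924 + (1/(-1559) - 28892)) = 1/(-924 + (-1/1559 - 28892)) = 1/(-924 - 45042629/1559) = 1/(-46483145/1559) = -1559/46483145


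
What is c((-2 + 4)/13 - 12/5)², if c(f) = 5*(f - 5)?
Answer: 221841/169 ≈ 1312.7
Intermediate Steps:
c(f) = -25 + 5*f (c(f) = 5*(-5 + f) = -25 + 5*f)
c((-2 + 4)/13 - 12/5)² = (-25 + 5*((-2 + 4)/13 - 12/5))² = (-25 + 5*(2*(1/13) - 12*⅕))² = (-25 + 5*(2/13 - 12/5))² = (-25 + 5*(-146/65))² = (-25 - 146/13)² = (-471/13)² = 221841/169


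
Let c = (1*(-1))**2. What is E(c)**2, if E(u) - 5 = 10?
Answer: 225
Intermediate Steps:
c = 1 (c = (-1)**2 = 1)
E(u) = 15 (E(u) = 5 + 10 = 15)
E(c)**2 = 15**2 = 225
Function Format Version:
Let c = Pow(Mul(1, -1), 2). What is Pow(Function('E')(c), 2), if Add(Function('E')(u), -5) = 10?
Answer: 225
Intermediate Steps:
c = 1 (c = Pow(-1, 2) = 1)
Function('E')(u) = 15 (Function('E')(u) = Add(5, 10) = 15)
Pow(Function('E')(c), 2) = Pow(15, 2) = 225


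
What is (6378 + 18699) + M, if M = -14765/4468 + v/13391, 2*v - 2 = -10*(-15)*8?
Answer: 1500186653229/59830988 ≈ 25074.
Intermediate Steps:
v = 601 (v = 1 + (-10*(-15)*8)/2 = 1 + (150*8)/2 = 1 + (½)*1200 = 1 + 600 = 601)
M = -195032847/59830988 (M = -14765/4468 + 601/13391 = -195032847/59830988 ≈ -3.2597)
(6378 + 18699) + M = (6378 + 18699) - 195032847/59830988 = 25077 - 195032847/59830988 = 1500186653229/59830988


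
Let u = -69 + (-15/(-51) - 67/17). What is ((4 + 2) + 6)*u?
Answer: -14820/17 ≈ -871.76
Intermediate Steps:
u = -1235/17 (u = -69 + (-15*(-1/51) - 67*1/17) = -69 + (5/17 - 67/17) = -69 - 62/17 = -1235/17 ≈ -72.647)
((4 + 2) + 6)*u = ((4 + 2) + 6)*(-1235/17) = (6 + 6)*(-1235/17) = 12*(-1235/17) = -14820/17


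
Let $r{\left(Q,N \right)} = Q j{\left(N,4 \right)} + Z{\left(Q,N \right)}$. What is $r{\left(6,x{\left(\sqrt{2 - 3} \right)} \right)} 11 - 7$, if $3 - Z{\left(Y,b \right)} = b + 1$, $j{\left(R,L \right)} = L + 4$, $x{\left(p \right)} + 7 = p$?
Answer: $620 - 11 i \approx 620.0 - 11.0 i$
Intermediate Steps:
$x{\left(p \right)} = -7 + p$
$j{\left(R,L \right)} = 4 + L$
$Z{\left(Y,b \right)} = 2 - b$ ($Z{\left(Y,b \right)} = 3 - \left(b + 1\right) = 3 - \left(1 + b\right) = 2 - b$)
$r{\left(Q,N \right)} = 2 - N + 8 Q$ ($r{\left(Q,N \right)} = Q \left(4 + 4\right) - \left(-2 + N\right) = Q 8 - \left(-2 + N\right) = 8 Q - \left(-2 + N\right) = 2 - N + 8 Q$)
$r{\left(6,x{\left(\sqrt{2 - 3} \right)} \right)} 11 - 7 = \left(2 - \left(-7 + \sqrt{2 - 3}\right) + 8 \cdot 6\right) 11 - 7 = \left(2 - \left(-7 + \sqrt{-1}\right) + 48\right) 11 - 7 = \left(2 - \left(-7 + i\right) + 48\right) 11 - 7 = \left(2 + \left(7 - i\right) + 48\right) 11 - 7 = \left(57 - i\right) 11 - 7 = \left(627 - 11 i\right) - 7 = 620 - 11 i$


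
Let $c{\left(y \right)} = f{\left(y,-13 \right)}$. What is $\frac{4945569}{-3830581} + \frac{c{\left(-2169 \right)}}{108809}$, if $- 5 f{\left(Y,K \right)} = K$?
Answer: $- \frac{2690562289052}{2084008440145} \approx -1.2911$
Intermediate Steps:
$f{\left(Y,K \right)} = - \frac{K}{5}$
$c{\left(y \right)} = \frac{13}{5}$ ($c{\left(y \right)} = \left(- \frac{1}{5}\right) \left(-13\right) = \frac{13}{5}$)
$\frac{4945569}{-3830581} + \frac{c{\left(-2169 \right)}}{108809} = \frac{4945569}{-3830581} + \frac{13}{5 \cdot 108809} = 4945569 \left(- \frac{1}{3830581}\right) + \frac{13}{5} \cdot \frac{1}{108809} = - \frac{4945569}{3830581} + \frac{13}{544045} = - \frac{2690562289052}{2084008440145}$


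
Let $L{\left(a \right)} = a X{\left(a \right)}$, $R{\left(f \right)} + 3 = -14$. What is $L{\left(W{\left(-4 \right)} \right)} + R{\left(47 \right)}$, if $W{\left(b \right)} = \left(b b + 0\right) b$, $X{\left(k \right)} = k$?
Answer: $4079$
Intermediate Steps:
$R{\left(f \right)} = -17$ ($R{\left(f \right)} = -3 - 14 = -17$)
$W{\left(b \right)} = b^{3}$ ($W{\left(b \right)} = \left(b^{2} + 0\right) b = b^{2} b = b^{3}$)
$L{\left(a \right)} = a^{2}$ ($L{\left(a \right)} = a a = a^{2}$)
$L{\left(W{\left(-4 \right)} \right)} + R{\left(47 \right)} = \left(\left(-4\right)^{3}\right)^{2} - 17 = \left(-64\right)^{2} - 17 = 4096 - 17 = 4079$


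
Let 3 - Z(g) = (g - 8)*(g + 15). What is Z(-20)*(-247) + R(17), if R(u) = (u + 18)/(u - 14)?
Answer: 101552/3 ≈ 33851.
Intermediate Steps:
R(u) = (18 + u)/(-14 + u)
Z(g) = 3 - (-8 + g)*(15 + g) (Z(g) = 3 - (g - 8)*(g + 15) = 3 - (-8 + g)*(15 + g))
Z(-20)*(-247) + R(17) = (123 - 1*(-20)² - 7*(-20))*(-247) + (18 + 17)/(-14 + 17) = (123 - 1*400 + 140)*(-247) + 35/3 = (123 - 400 + 140)*(-247) + (⅓)*35 = -137*(-247) + 35/3 = 33839 + 35/3 = 101552/3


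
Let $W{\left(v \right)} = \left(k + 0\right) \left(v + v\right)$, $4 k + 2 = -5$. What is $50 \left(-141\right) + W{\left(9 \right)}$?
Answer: $- \frac{14163}{2} \approx -7081.5$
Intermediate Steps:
$k = - \frac{7}{4}$ ($k = - \frac{1}{2} + \frac{1}{4} \left(-5\right) = - \frac{1}{2} - \frac{5}{4} = - \frac{7}{4} \approx -1.75$)
$W{\left(v \right)} = - \frac{7 v}{2}$ ($W{\left(v \right)} = \left(- \frac{7}{4} + 0\right) \left(v + v\right) = - \frac{7 \cdot 2 v}{4} = - \frac{7 v}{2}$)
$50 \left(-141\right) + W{\left(9 \right)} = 50 \left(-141\right) - \frac{63}{2} = -7050 - \frac{63}{2} = - \frac{14163}{2}$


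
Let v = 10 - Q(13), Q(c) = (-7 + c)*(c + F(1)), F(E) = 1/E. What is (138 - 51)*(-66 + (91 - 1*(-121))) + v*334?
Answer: -12014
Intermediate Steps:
Q(c) = (1 + c)*(-7 + c) (Q(c) = (-7 + c)*(c + 1/1) = (-7 + c)*(c + 1) = (-7 + c)*(1 + c) = (1 + c)*(-7 + c))
v = -74 (v = 10 - (-7 + 13**2 - 6*13) = 10 - (-7 + 169 - 78) = 10 - 1*84 = 10 - 84 = -74)
(138 - 51)*(-66 + (91 - 1*(-121))) + v*334 = (138 - 51)*(-66 + (91 - 1*(-121))) - 74*334 = 87*(-66 + (91 + 121)) - 24716 = 87*(-66 + 212) - 24716 = 87*146 - 24716 = 12702 - 24716 = -12014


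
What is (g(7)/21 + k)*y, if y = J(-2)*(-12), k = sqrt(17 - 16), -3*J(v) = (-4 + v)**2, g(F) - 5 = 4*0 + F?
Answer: 1584/7 ≈ 226.29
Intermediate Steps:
g(F) = 5 + F (g(F) = 5 + (4*0 + F) = 5 + (0 + F) = 5 + F)
J(v) = -(-4 + v)**2/3
k = 1 (k = sqrt(1) = 1)
y = 144 (y = -(-4 - 2)**2/3*(-12) = -1/3*(-6)**2*(-12) = -1/3*36*(-12) = -12*(-12) = 144)
(g(7)/21 + k)*y = ((5 + 7)/21 + 1)*144 = (12*(1/21) + 1)*144 = (4/7 + 1)*144 = (11/7)*144 = 1584/7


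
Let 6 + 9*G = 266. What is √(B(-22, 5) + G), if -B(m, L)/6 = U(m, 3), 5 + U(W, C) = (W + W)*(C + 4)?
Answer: √17162/3 ≈ 43.668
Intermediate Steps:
U(W, C) = -5 + 2*W*(4 + C) (U(W, C) = -5 + (W + W)*(C + 4) = -5 + (2*W)*(4 + C) = -5 + 2*W*(4 + C))
B(m, L) = 30 - 84*m (B(m, L) = -6*(-5 + 8*m + 2*3*m) = -6*(-5 + 8*m + 6*m) = -6*(-5 + 14*m) = 30 - 84*m)
G = 260/9 (G = -⅔ + (⅑)*266 = -⅔ + 266/9 = 260/9 ≈ 28.889)
√(B(-22, 5) + G) = √((30 - 84*(-22)) + 260/9) = √((30 + 1848) + 260/9) = √(1878 + 260/9) = √(17162/9) = √17162/3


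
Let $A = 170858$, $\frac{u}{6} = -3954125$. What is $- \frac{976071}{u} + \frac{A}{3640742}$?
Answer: $\frac{181123476671}{2056564137250} \approx 0.088071$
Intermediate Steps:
$u = -23724750$ ($u = 6 \left(-3954125\right) = -23724750$)
$- \frac{976071}{u} + \frac{A}{3640742} = - \frac{976071}{-23724750} + \frac{170858}{3640742} = \left(-976071\right) \left(- \frac{1}{23724750}\right) + 170858 \cdot \frac{1}{3640742} = \frac{325357}{7908250} + \frac{85429}{1820371} = \frac{181123476671}{2056564137250}$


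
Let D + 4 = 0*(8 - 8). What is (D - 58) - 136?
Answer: -198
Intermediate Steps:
D = -4 (D = -4 + 0*(8 - 8) = -4 + 0*0 = -4 + 0 = -4)
(D - 58) - 136 = (-4 - 58) - 136 = -62 - 136 = -198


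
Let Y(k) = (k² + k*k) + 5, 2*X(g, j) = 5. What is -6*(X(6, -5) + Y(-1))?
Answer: -57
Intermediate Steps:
X(g, j) = 5/2 (X(g, j) = (½)*5 = 5/2)
Y(k) = 5 + 2*k² (Y(k) = (k² + k²) + 5 = 2*k² + 5 = 5 + 2*k²)
-6*(X(6, -5) + Y(-1)) = -6*(5/2 + (5 + 2*(-1)²)) = -6*(5/2 + (5 + 2*1)) = -6*(5/2 + (5 + 2)) = -6*(5/2 + 7) = -6*19/2 = -57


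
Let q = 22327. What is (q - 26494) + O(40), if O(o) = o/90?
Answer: -37499/9 ≈ -4166.6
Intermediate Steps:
O(o) = o/90 (O(o) = o*(1/90) = o/90)
(q - 26494) + O(40) = (22327 - 26494) + (1/90)*40 = -4167 + 4/9 = -37499/9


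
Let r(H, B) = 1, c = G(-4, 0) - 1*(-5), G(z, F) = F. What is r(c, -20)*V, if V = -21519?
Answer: -21519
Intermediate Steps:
c = 5 (c = 0 - 1*(-5) = 0 + 5 = 5)
r(c, -20)*V = 1*(-21519) = -21519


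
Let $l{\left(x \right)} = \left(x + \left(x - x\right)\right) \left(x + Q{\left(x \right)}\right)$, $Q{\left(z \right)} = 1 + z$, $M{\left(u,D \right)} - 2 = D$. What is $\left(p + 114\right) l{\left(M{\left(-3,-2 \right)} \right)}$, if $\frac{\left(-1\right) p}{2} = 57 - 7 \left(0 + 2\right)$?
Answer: $0$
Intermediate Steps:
$p = -86$ ($p = - 2 \left(57 - 7 \left(0 + 2\right)\right) = - 2 \left(57 - 7 \cdot 2\right) = - 2 \left(57 - 14\right) = \left(-2\right) 43 = -86$)
$M{\left(u,D \right)} = 2 + D$
$l{\left(x \right)} = x \left(1 + 2 x\right)$ ($l{\left(x \right)} = \left(x + \left(x - x\right)\right) \left(x + \left(1 + x\right)\right) = \left(x + 0\right) \left(1 + 2 x\right) = x \left(1 + 2 x\right)$)
$\left(p + 114\right) l{\left(M{\left(-3,-2 \right)} \right)} = \left(-86 + 114\right) \left(2 - 2\right) \left(1 + 2 \left(2 - 2\right)\right) = 28 \cdot 0 \left(1 + 2 \cdot 0\right) = 28 \cdot 0 \left(1 + 0\right) = 28 \cdot 0 \cdot 1 = 28 \cdot 0 = 0$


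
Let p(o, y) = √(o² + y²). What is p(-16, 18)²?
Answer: 580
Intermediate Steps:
p(-16, 18)² = (√((-16)² + 18²))² = (√(256 + 324))² = (√580)² = (2*√145)² = 580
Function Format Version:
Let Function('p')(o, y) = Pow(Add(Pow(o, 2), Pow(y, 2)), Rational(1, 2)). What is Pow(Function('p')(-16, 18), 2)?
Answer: 580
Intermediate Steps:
Pow(Function('p')(-16, 18), 2) = Pow(Pow(Add(Pow(-16, 2), Pow(18, 2)), Rational(1, 2)), 2) = Pow(Pow(Add(256, 324), Rational(1, 2)), 2) = Pow(Pow(580, Rational(1, 2)), 2) = Pow(Mul(2, Pow(145, Rational(1, 2))), 2) = 580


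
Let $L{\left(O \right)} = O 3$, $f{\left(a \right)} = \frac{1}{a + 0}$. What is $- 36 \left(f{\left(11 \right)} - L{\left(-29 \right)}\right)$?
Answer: $- \frac{34488}{11} \approx -3135.3$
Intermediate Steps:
$f{\left(a \right)} = \frac{1}{a}$
$L{\left(O \right)} = 3 O$
$- 36 \left(f{\left(11 \right)} - L{\left(-29 \right)}\right) = - 36 \left(\frac{1}{11} - 3 \left(-29\right)\right) = - 36 \left(\frac{1}{11} - -87\right) = - 36 \left(\frac{1}{11} + 87\right) = \left(-36\right) \frac{958}{11} = - \frac{34488}{11}$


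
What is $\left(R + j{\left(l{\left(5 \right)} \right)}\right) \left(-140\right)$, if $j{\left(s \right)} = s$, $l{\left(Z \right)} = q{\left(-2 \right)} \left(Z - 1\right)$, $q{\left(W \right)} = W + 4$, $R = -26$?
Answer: $2520$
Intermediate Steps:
$q{\left(W \right)} = 4 + W$
$l{\left(Z \right)} = -2 + 2 Z$ ($l{\left(Z \right)} = \left(4 - 2\right) \left(Z - 1\right) = 2 \left(-1 + Z\right) = -2 + 2 Z$)
$\left(R + j{\left(l{\left(5 \right)} \right)}\right) \left(-140\right) = \left(-26 + \left(-2 + 2 \cdot 5\right)\right) \left(-140\right) = \left(-26 + \left(-2 + 10\right)\right) \left(-140\right) = \left(-26 + 8\right) \left(-140\right) = \left(-18\right) \left(-140\right) = 2520$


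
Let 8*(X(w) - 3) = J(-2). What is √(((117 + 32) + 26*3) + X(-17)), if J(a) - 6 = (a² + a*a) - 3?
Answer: √3702/4 ≈ 15.211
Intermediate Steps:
J(a) = 3 + 2*a² (J(a) = 6 + ((a² + a*a) - 3) = 6 + ((a² + a²) - 3) = 6 + (2*a² - 3) = 6 + (-3 + 2*a²) = 3 + 2*a²)
X(w) = 35/8 (X(w) = 3 + (3 + 2*(-2)²)/8 = 3 + (3 + 2*4)/8 = 3 + (3 + 8)/8 = 3 + (⅛)*11 = 3 + 11/8 = 35/8)
√(((117 + 32) + 26*3) + X(-17)) = √(((117 + 32) + 26*3) + 35/8) = √((149 + 78) + 35/8) = √(227 + 35/8) = √(1851/8) = √3702/4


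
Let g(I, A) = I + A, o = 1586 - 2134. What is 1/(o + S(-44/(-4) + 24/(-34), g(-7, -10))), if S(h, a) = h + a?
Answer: -17/9430 ≈ -0.0018028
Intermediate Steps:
o = -548
g(I, A) = A + I
S(h, a) = a + h
1/(o + S(-44/(-4) + 24/(-34), g(-7, -10))) = 1/(-548 + ((-10 - 7) + (-44/(-4) + 24/(-34)))) = 1/(-548 + (-17 + (-44*(-¼) + 24*(-1/34)))) = 1/(-548 + (-17 + (11 - 12/17))) = 1/(-548 + (-17 + 175/17)) = 1/(-548 - 114/17) = 1/(-9430/17) = -17/9430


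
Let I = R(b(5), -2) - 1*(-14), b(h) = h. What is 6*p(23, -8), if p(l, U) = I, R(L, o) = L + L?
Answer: 144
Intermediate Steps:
R(L, o) = 2*L
I = 24 (I = 2*5 - 1*(-14) = 10 + 14 = 24)
p(l, U) = 24
6*p(23, -8) = 6*24 = 144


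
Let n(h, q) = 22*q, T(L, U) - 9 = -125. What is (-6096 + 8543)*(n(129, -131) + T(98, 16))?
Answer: -7336106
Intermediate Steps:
T(L, U) = -116 (T(L, U) = 9 - 125 = -116)
(-6096 + 8543)*(n(129, -131) + T(98, 16)) = (-6096 + 8543)*(22*(-131) - 116) = 2447*(-2882 - 116) = 2447*(-2998) = -7336106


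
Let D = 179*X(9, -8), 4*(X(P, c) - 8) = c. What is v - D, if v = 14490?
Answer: 13416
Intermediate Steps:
X(P, c) = 8 + c/4
D = 1074 (D = 179*(8 + (1/4)*(-8)) = 179*(8 - 2) = 179*6 = 1074)
v - D = 14490 - 1*1074 = 14490 - 1074 = 13416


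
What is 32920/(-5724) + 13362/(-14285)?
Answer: -136686572/20441835 ≈ -6.6866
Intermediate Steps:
32920/(-5724) + 13362/(-14285) = 32920*(-1/5724) + 13362*(-1/14285) = -8230/1431 - 13362/14285 = -136686572/20441835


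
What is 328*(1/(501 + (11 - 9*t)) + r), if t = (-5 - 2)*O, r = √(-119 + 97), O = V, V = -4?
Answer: 82/65 + 328*I*√22 ≈ 1.2615 + 1538.5*I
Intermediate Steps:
O = -4
r = I*√22 (r = √(-22) = I*√22 ≈ 4.6904*I)
t = 28 (t = (-5 - 2)*(-4) = -7*(-4) = 28)
328*(1/(501 + (11 - 9*t)) + r) = 328*(1/(501 + (11 - 9*28)) + I*√22) = 328*(1/(501 + (11 - 252)) + I*√22) = 328*(1/(501 - 241) + I*√22) = 328*(1/260 + I*√22) = 82/65 + 328*I*√22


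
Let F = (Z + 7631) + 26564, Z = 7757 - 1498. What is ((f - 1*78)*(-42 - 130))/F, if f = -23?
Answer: 8686/20227 ≈ 0.42943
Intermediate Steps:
Z = 6259
F = 40454 (F = (6259 + 7631) + 26564 = 13890 + 26564 = 40454)
((f - 1*78)*(-42 - 130))/F = ((-23 - 1*78)*(-42 - 130))/40454 = ((-23 - 78)*(-172))*(1/40454) = -101*(-172)*(1/40454) = 17372*(1/40454) = 8686/20227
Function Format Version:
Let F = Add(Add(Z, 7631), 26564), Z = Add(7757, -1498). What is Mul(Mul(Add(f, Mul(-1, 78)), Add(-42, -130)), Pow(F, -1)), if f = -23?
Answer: Rational(8686, 20227) ≈ 0.42943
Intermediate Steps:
Z = 6259
F = 40454 (F = Add(Add(6259, 7631), 26564) = Add(13890, 26564) = 40454)
Mul(Mul(Add(f, Mul(-1, 78)), Add(-42, -130)), Pow(F, -1)) = Mul(Mul(Add(-23, Mul(-1, 78)), Add(-42, -130)), Pow(40454, -1)) = Mul(Mul(Add(-23, -78), -172), Rational(1, 40454)) = Mul(Mul(-101, -172), Rational(1, 40454)) = Mul(17372, Rational(1, 40454)) = Rational(8686, 20227)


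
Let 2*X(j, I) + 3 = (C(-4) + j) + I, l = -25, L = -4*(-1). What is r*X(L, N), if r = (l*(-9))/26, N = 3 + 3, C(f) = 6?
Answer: 225/4 ≈ 56.250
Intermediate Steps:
L = 4
N = 6
r = 225/26 (r = -25*(-9)/26 = 225*(1/26) = 225/26 ≈ 8.6538)
X(j, I) = 3/2 + I/2 + j/2 (X(j, I) = -3/2 + ((6 + j) + I)/2 = -3/2 + (6 + I + j)/2 = -3/2 + (3 + I/2 + j/2) = 3/2 + I/2 + j/2)
r*X(L, N) = 225*(3/2 + (½)*6 + (½)*4)/26 = 225*(3/2 + 3 + 2)/26 = (225/26)*(13/2) = 225/4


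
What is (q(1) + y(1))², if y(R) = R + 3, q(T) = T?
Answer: 25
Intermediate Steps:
y(R) = 3 + R
(q(1) + y(1))² = (1 + (3 + 1))² = (1 + 4)² = 5² = 25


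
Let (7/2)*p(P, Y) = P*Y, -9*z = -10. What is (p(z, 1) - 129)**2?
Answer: 65723449/3969 ≈ 16559.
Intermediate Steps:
z = 10/9 (z = -1/9*(-10) = 10/9 ≈ 1.1111)
p(P, Y) = 2*P*Y/7 (p(P, Y) = 2*(P*Y)/7 = 2*P*Y/7)
(p(z, 1) - 129)**2 = ((2/7)*(10/9)*1 - 129)**2 = (20/63 - 129)**2 = (-8107/63)**2 = 65723449/3969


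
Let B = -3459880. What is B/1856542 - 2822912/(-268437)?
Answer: 2156047441372/249182282427 ≈ 8.6525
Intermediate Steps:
B/1856542 - 2822912/(-268437) = -3459880/1856542 - 2822912/(-268437) = -3459880*1/1856542 - 2822912*(-1/268437) = -1729940/928271 + 2822912/268437 = 2156047441372/249182282427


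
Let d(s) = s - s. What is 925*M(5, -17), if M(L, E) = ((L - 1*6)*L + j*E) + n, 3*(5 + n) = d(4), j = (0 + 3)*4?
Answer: -197950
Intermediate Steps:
j = 12 (j = 3*4 = 12)
d(s) = 0
n = -5 (n = -5 + (1/3)*0 = -5 + 0 = -5)
M(L, E) = -5 + 12*E + L*(-6 + L) (M(L, E) = ((L - 1*6)*L + 12*E) - 5 = ((L - 6)*L + 12*E) - 5 = ((-6 + L)*L + 12*E) - 5 = (L*(-6 + L) + 12*E) - 5 = (12*E + L*(-6 + L)) - 5 = -5 + 12*E + L*(-6 + L))
925*M(5, -17) = 925*(-5 + 5**2 - 6*5 + 12*(-17)) = 925*(-5 + 25 - 30 - 204) = 925*(-214) = -197950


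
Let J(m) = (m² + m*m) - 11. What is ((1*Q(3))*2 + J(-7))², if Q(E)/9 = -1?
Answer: 4761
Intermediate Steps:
Q(E) = -9 (Q(E) = 9*(-1) = -9)
J(m) = -11 + 2*m² (J(m) = (m² + m²) - 11 = 2*m² - 11 = -11 + 2*m²)
((1*Q(3))*2 + J(-7))² = ((1*(-9))*2 + (-11 + 2*(-7)²))² = (-9*2 + (-11 + 2*49))² = (-18 + (-11 + 98))² = (-18 + 87)² = 69² = 4761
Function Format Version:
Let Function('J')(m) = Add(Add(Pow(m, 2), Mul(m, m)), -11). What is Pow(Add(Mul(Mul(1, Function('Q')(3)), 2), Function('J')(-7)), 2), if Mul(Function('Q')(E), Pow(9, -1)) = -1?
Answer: 4761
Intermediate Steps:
Function('Q')(E) = -9 (Function('Q')(E) = Mul(9, -1) = -9)
Function('J')(m) = Add(-11, Mul(2, Pow(m, 2))) (Function('J')(m) = Add(Add(Pow(m, 2), Pow(m, 2)), -11) = Add(Mul(2, Pow(m, 2)), -11) = Add(-11, Mul(2, Pow(m, 2))))
Pow(Add(Mul(Mul(1, Function('Q')(3)), 2), Function('J')(-7)), 2) = Pow(Add(Mul(Mul(1, -9), 2), Add(-11, Mul(2, Pow(-7, 2)))), 2) = Pow(Add(Mul(-9, 2), Add(-11, Mul(2, 49))), 2) = Pow(Add(-18, Add(-11, 98)), 2) = Pow(Add(-18, 87), 2) = Pow(69, 2) = 4761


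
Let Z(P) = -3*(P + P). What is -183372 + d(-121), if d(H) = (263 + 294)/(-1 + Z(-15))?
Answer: -16319551/89 ≈ -1.8337e+5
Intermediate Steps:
Z(P) = -6*P
d(H) = 557/89 (d(H) = (263 + 294)/(-1 - 6*(-15)) = 557/(-1 + 90) = 557/89)
-183372 + d(-121) = -183372 + 557/89 = -16319551/89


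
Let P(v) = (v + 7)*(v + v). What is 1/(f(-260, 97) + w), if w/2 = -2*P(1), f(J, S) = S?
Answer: 1/33 ≈ 0.030303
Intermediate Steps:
P(v) = 2*v*(7 + v) (P(v) = (7 + v)*(2*v) = 2*v*(7 + v))
w = -64 (w = 2*(-4*(7 + 1)) = 2*(-4*8) = 2*(-2*16) = 2*(-32) = -64)
1/(f(-260, 97) + w) = 1/(97 - 64) = 1/33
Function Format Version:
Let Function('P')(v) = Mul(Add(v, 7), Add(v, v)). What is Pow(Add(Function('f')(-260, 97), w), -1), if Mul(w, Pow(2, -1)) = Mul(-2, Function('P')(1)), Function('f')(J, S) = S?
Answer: Rational(1, 33) ≈ 0.030303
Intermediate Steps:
Function('P')(v) = Mul(2, v, Add(7, v)) (Function('P')(v) = Mul(Add(7, v), Mul(2, v)) = Mul(2, v, Add(7, v)))
w = -64 (w = Mul(2, Mul(-2, Mul(2, 1, Add(7, 1)))) = Mul(2, Mul(-2, Mul(2, 1, 8))) = Mul(2, Mul(-2, 16)) = Mul(2, -32) = -64)
Pow(Add(Function('f')(-260, 97), w), -1) = Pow(Add(97, -64), -1) = Pow(33, -1) = Rational(1, 33)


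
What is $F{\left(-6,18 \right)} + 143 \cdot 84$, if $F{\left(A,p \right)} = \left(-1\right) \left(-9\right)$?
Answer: $12021$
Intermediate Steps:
$F{\left(A,p \right)} = 9$
$F{\left(-6,18 \right)} + 143 \cdot 84 = 9 + 143 \cdot 84 = 9 + 12012 = 12021$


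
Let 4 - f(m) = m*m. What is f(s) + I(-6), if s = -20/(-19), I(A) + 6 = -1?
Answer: -1483/361 ≈ -4.1080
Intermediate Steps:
I(A) = -7 (I(A) = -6 - 1 = -7)
s = 20/19 (s = -20*(-1/19) = 20/19 ≈ 1.0526)
f(m) = 4 - m² (f(m) = 4 - m*m = 4 - m²)
f(s) + I(-6) = (4 - (20/19)²) - 7 = (4 - 1*400/361) - 7 = (4 - 400/361) - 7 = 1044/361 - 7 = -1483/361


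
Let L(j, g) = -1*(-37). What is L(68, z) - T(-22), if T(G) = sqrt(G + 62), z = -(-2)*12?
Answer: 37 - 2*sqrt(10) ≈ 30.675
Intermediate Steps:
z = 24 (z = -2*(-12) = 24)
T(G) = sqrt(62 + G)
L(j, g) = 37
L(68, z) - T(-22) = 37 - sqrt(62 - 22) = 37 - sqrt(40) = 37 - 2*sqrt(10)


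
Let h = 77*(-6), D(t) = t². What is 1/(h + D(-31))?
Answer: 1/499 ≈ 0.0020040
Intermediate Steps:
h = -462
1/(h + D(-31)) = 1/(-462 + (-31)²) = 1/(-462 + 961) = 1/499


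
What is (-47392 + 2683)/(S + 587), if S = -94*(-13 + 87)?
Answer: 14903/2123 ≈ 7.0198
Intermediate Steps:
S = -6956 (S = -94*74 = -6956)
(-47392 + 2683)/(S + 587) = (-47392 + 2683)/(-6956 + 587) = -44709/(-6369) = -44709*(-1/6369) = 14903/2123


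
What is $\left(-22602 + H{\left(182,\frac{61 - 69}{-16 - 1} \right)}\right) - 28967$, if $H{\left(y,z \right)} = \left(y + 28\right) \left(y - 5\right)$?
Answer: $-14399$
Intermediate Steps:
$H{\left(y,z \right)} = \left(-5 + y\right) \left(28 + y\right)$ ($H{\left(y,z \right)} = \left(28 + y\right) \left(-5 + y\right) = \left(-5 + y\right) \left(28 + y\right)$)
$\left(-22602 + H{\left(182,\frac{61 - 69}{-16 - 1} \right)}\right) - 28967 = \left(-22602 + \left(-140 + 182^{2} + 23 \cdot 182\right)\right) - 28967 = \left(-22602 + \left(-140 + 33124 + 4186\right)\right) - 28967 = \left(-22602 + 37170\right) - 28967 = 14568 - 28967 = -14399$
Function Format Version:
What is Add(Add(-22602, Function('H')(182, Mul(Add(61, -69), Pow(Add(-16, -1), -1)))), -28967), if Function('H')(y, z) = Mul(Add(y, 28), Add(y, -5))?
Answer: -14399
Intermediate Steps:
Function('H')(y, z) = Mul(Add(-5, y), Add(28, y)) (Function('H')(y, z) = Mul(Add(28, y), Add(-5, y)) = Mul(Add(-5, y), Add(28, y)))
Add(Add(-22602, Function('H')(182, Mul(Add(61, -69), Pow(Add(-16, -1), -1)))), -28967) = Add(Add(-22602, Add(-140, Pow(182, 2), Mul(23, 182))), -28967) = Add(Add(-22602, Add(-140, 33124, 4186)), -28967) = Add(Add(-22602, 37170), -28967) = Add(14568, -28967) = -14399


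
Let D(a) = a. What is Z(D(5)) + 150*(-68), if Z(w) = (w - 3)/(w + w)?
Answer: -50999/5 ≈ -10200.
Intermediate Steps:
Z(w) = (-3 + w)/(2*w) (Z(w) = (-3 + w)/((2*w)) = (-3 + w)*(1/(2*w)) = (-3 + w)/(2*w))
Z(D(5)) + 150*(-68) = (½)*(-3 + 5)/5 + 150*(-68) = (½)*(⅕)*2 - 10200 = ⅕ - 10200 = -50999/5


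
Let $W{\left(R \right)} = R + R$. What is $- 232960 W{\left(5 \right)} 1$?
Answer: $-2329600$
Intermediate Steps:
$W{\left(R \right)} = 2 R$
$- 232960 W{\left(5 \right)} 1 = - 232960 \cdot 2 \cdot 5 \cdot 1 = - 232960 \cdot 10 \cdot 1 = \left(-232960\right) 10 = -2329600$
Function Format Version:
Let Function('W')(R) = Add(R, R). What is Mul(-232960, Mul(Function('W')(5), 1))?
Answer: -2329600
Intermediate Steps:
Function('W')(R) = Mul(2, R)
Mul(-232960, Mul(Function('W')(5), 1)) = Mul(-232960, Mul(Mul(2, 5), 1)) = Mul(-232960, Mul(10, 1)) = Mul(-232960, 10) = -2329600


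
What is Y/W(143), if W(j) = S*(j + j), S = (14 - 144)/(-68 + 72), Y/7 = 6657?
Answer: -46599/9295 ≈ -5.0133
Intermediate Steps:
Y = 46599 (Y = 7*6657 = 46599)
S = -65/2 (S = -130/4 = -130*¼ = -65/2 ≈ -32.500)
W(j) = -65*j (W(j) = -65*(j + j)/2 = -65*j)
Y/W(143) = 46599/((-65*143)) = 46599/(-9295) = 46599*(-1/9295) = -46599/9295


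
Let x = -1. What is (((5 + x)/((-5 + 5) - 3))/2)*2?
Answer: -4/3 ≈ -1.3333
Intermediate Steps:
(((5 + x)/((-5 + 5) - 3))/2)*2 = (((5 - 1)/((-5 + 5) - 3))/2)*2 = ((4/(0 - 3))*(½))*2 = ((4/(-3))*(½))*2 = ((4*(-⅓))*(½))*2 = -4/3*½*2 = -⅔*2 = -4/3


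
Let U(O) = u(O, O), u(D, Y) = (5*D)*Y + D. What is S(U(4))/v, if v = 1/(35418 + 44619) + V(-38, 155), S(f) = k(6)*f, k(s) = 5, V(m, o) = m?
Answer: -6723108/608281 ≈ -11.053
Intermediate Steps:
u(D, Y) = D + 5*D*Y (u(D, Y) = 5*D*Y + D = D + 5*D*Y)
U(O) = O*(1 + 5*O)
S(f) = 5*f
v = -3041405/80037 (v = 1/(35418 + 44619) - 38 = 1/80037 - 38 = -3041405/80037 ≈ -38.000)
S(U(4))/v = (5*(4*(1 + 5*4)))/(-3041405/80037) = (5*(4*(1 + 20)))*(-80037/3041405) = (5*(4*21))*(-80037/3041405) = (5*84)*(-80037/3041405) = 420*(-80037/3041405) = -6723108/608281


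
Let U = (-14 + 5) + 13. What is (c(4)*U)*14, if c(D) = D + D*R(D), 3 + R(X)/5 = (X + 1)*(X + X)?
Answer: 41664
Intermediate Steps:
U = 4 (U = -9 + 13 = 4)
R(X) = -15 + 10*X*(1 + X) (R(X) = -15 + 5*((X + 1)*(X + X)) = -15 + 5*((1 + X)*(2*X)) = -15 + 5*(2*X*(1 + X)) = -15 + 10*X*(1 + X))
c(D) = D + D*(-15 + 10*D + 10*D**2)
(c(4)*U)*14 = ((2*4*(-7 + 5*4 + 5*4**2))*4)*14 = ((2*4*(-7 + 20 + 5*16))*4)*14 = ((2*4*(-7 + 20 + 80))*4)*14 = ((2*4*93)*4)*14 = (744*4)*14 = 2976*14 = 41664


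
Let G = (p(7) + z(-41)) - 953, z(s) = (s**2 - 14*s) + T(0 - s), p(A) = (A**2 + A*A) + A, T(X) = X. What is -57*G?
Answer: -82536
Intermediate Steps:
p(A) = A + 2*A**2 (p(A) = (A**2 + A**2) + A = 2*A**2 + A = A + 2*A**2)
z(s) = s**2 - 15*s (z(s) = (s**2 - 14*s) + (0 - s) = (s**2 - 14*s) - s = s**2 - 15*s)
G = 1448 (G = (7*(1 + 2*7) - 41*(-15 - 41)) - 953 = (7*(1 + 14) - 41*(-56)) - 953 = (7*15 + 2296) - 953 = (105 + 2296) - 953 = 2401 - 953 = 1448)
-57*G = -57*1448 = -82536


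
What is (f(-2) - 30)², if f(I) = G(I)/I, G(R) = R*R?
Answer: 1024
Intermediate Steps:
G(R) = R²
f(I) = I (f(I) = I²/I = I)
(f(-2) - 30)² = (-2 - 30)² = (-32)² = 1024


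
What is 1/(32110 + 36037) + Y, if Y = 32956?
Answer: 2245852533/68147 ≈ 32956.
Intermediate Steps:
1/(32110 + 36037) + Y = 1/(32110 + 36037) + 32956 = 1/68147 + 32956 = 2245852533/68147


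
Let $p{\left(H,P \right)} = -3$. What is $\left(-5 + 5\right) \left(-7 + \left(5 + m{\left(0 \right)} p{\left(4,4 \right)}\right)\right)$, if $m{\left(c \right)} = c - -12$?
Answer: $0$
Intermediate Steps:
$m{\left(c \right)} = 12 + c$ ($m{\left(c \right)} = c + 12 = 12 + c$)
$\left(-5 + 5\right) \left(-7 + \left(5 + m{\left(0 \right)} p{\left(4,4 \right)}\right)\right) = \left(-5 + 5\right) \left(-7 + \left(5 + \left(12 + 0\right) \left(-3\right)\right)\right) = 0 \left(-7 + \left(5 + 12 \left(-3\right)\right)\right) = 0 \left(-7 + \left(5 - 36\right)\right) = 0 \left(-7 - 31\right) = 0 \left(-38\right) = 0$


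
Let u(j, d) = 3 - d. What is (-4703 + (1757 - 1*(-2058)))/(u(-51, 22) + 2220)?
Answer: -888/2201 ≈ -0.40345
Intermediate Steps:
(-4703 + (1757 - 1*(-2058)))/(u(-51, 22) + 2220) = (-4703 + (1757 - 1*(-2058)))/((3 - 1*22) + 2220) = (-4703 + (1757 + 2058))/((3 - 22) + 2220) = (-4703 + 3815)/(-19 + 2220) = -888/2201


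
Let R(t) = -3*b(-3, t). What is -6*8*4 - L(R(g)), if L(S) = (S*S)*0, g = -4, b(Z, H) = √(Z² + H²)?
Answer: -192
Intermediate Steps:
b(Z, H) = √(H² + Z²)
R(t) = -3*√(9 + t²) (R(t) = -3*√(t² + (-3)²) = -3*√(t² + 9) = -3*√(9 + t²))
L(S) = 0 (L(S) = S²*0 = 0)
-6*8*4 - L(R(g)) = -6*8*4 - 1*0 = -48*4 + 0 = -192 + 0 = -192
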